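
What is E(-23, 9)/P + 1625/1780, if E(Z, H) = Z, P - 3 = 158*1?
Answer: 1919/2492 ≈ 0.77006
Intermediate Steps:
P = 161 (P = 3 + 158*1 = 3 + 158 = 161)
E(-23, 9)/P + 1625/1780 = -23/161 + 1625/1780 = -23*1/161 + 1625*(1/1780) = -⅐ + 325/356 = 1919/2492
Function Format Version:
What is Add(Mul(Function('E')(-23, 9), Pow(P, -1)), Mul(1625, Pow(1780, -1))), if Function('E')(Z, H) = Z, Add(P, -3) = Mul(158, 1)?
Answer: Rational(1919, 2492) ≈ 0.77006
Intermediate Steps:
P = 161 (P = Add(3, Mul(158, 1)) = Add(3, 158) = 161)
Add(Mul(Function('E')(-23, 9), Pow(P, -1)), Mul(1625, Pow(1780, -1))) = Add(Mul(-23, Pow(161, -1)), Mul(1625, Pow(1780, -1))) = Add(Mul(-23, Rational(1, 161)), Mul(1625, Rational(1, 1780))) = Add(Rational(-1, 7), Rational(325, 356)) = Rational(1919, 2492)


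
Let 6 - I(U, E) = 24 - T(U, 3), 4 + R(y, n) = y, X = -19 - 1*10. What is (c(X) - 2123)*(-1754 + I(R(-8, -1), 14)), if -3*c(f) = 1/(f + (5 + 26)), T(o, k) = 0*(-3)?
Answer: 11286754/3 ≈ 3.7623e+6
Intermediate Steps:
T(o, k) = 0
X = -29 (X = -19 - 10 = -29)
R(y, n) = -4 + y
c(f) = -1/(3*(31 + f)) (c(f) = -1/(3*(f + (5 + 26))) = -1/(3*(f + 31)) = -1/(3*(31 + f)))
I(U, E) = -18 (I(U, E) = 6 - (24 - 1*0) = 6 - (24 + 0) = 6 - 1*24 = 6 - 24 = -18)
(c(X) - 2123)*(-1754 + I(R(-8, -1), 14)) = (-1/(93 + 3*(-29)) - 2123)*(-1754 - 18) = (-1/(93 - 87) - 2123)*(-1772) = (-1/6 - 2123)*(-1772) = (-1*⅙ - 2123)*(-1772) = (-⅙ - 2123)*(-1772) = -12739/6*(-1772) = 11286754/3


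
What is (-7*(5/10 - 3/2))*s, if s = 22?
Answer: 154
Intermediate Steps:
(-7*(5/10 - 3/2))*s = -7*(5/10 - 3/2)*22 = -7*(5*(1/10) - 3*1/2)*22 = -7*(1/2 - 3/2)*22 = -7*(-1)*22 = 7*22 = 154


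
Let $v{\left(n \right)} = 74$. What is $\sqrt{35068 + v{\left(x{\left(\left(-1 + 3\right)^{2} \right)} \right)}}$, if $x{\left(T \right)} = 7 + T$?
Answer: $\sqrt{35142} \approx 187.46$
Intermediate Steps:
$\sqrt{35068 + v{\left(x{\left(\left(-1 + 3\right)^{2} \right)} \right)}} = \sqrt{35068 + 74} = \sqrt{35142}$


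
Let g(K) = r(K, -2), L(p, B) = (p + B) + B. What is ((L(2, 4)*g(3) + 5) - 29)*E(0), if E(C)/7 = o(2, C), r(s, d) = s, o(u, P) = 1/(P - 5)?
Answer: -42/5 ≈ -8.4000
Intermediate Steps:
o(u, P) = 1/(-5 + P)
E(C) = 7/(-5 + C)
L(p, B) = p + 2*B (L(p, B) = (B + p) + B = p + 2*B)
g(K) = K
((L(2, 4)*g(3) + 5) - 29)*E(0) = (((2 + 2*4)*3 + 5) - 29)*(7/(-5 + 0)) = (((2 + 8)*3 + 5) - 29)*(7/(-5)) = ((10*3 + 5) - 29)*(7*(-1/5)) = ((30 + 5) - 29)*(-7/5) = (35 - 29)*(-7/5) = 6*(-7/5) = -42/5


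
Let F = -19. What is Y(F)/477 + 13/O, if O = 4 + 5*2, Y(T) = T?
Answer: 5935/6678 ≈ 0.88874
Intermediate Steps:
O = 14 (O = 4 + 10 = 14)
Y(F)/477 + 13/O = -19/477 + 13/14 = 5935/6678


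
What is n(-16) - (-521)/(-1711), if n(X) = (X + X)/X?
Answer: 2901/1711 ≈ 1.6955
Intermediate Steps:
n(X) = 2 (n(X) = (2*X)/X = 2)
n(-16) - (-521)/(-1711) = 2 - (-521)/(-1711) = 2 - (-521)*(-1)/1711 = 2 - 1*521/1711 = 2 - 521/1711 = 2901/1711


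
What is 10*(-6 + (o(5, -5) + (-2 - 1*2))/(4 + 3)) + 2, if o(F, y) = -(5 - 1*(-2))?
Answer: -516/7 ≈ -73.714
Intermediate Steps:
o(F, y) = -7 (o(F, y) = -(5 + 2) = -1*7 = -7)
10*(-6 + (o(5, -5) + (-2 - 1*2))/(4 + 3)) + 2 = 10*(-6 + (-7 + (-2 - 1*2))/(4 + 3)) + 2 = 10*(-6 + (-7 + (-2 - 2))/7) + 2 = 10*(-6 + (-7 - 4)*(⅐)) + 2 = 10*(-6 - 11*⅐) + 2 = 10*(-6 - 11/7) + 2 = 10*(-53/7) + 2 = -530/7 + 2 = -516/7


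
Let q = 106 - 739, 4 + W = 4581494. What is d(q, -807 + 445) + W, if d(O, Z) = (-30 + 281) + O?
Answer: 4581108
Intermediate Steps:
W = 4581490 (W = -4 + 4581494 = 4581490)
q = -633
d(O, Z) = 251 + O
d(q, -807 + 445) + W = (251 - 633) + 4581490 = -382 + 4581490 = 4581108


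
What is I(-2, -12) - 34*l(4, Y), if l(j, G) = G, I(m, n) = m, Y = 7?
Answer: -240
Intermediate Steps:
I(-2, -12) - 34*l(4, Y) = -2 - 34*7 = -2 - 238 = -240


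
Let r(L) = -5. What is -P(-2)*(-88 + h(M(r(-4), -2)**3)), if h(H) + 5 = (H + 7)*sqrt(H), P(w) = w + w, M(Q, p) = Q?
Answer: -372 - 2360*I*sqrt(5) ≈ -372.0 - 5277.1*I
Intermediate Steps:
P(w) = 2*w
h(H) = -5 + sqrt(H)*(7 + H) (h(H) = -5 + (H + 7)*sqrt(H) = -5 + (7 + H)*sqrt(H) = -5 + sqrt(H)*(7 + H))
-P(-2)*(-88 + h(M(r(-4), -2)**3)) = -2*(-2)*(-88 + (-5 + ((-5)**3)**(3/2) + 7*sqrt((-5)**3))) = -(-4)*(-88 + (-5 + (-125)**(3/2) + 7*sqrt(-125))) = -(-4)*(-88 + (-5 - 625*I*sqrt(5) + 7*(5*I*sqrt(5)))) = -(-4)*(-88 + (-5 - 625*I*sqrt(5) + 35*I*sqrt(5))) = -(-4)*(-88 + (-5 - 590*I*sqrt(5))) = -(-4)*(-93 - 590*I*sqrt(5)) = -(372 + 2360*I*sqrt(5)) = -372 - 2360*I*sqrt(5)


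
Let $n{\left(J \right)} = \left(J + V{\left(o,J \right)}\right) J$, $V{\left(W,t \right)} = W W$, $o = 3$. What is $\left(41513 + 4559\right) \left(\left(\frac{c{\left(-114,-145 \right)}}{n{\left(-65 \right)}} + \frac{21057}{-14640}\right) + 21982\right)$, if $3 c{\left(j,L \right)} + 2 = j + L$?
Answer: $\frac{4324174927131}{4270} \approx 1.0127 \cdot 10^{9}$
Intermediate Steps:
$V{\left(W,t \right)} = W^{2}$
$n{\left(J \right)} = J \left(9 + J\right)$ ($n{\left(J \right)} = \left(J + 3^{2}\right) J = \left(J + 9\right) J = \left(9 + J\right) J = J \left(9 + J\right)$)
$c{\left(j,L \right)} = - \frac{2}{3} + \frac{L}{3} + \frac{j}{3}$ ($c{\left(j,L \right)} = - \frac{2}{3} + \frac{j + L}{3} = - \frac{2}{3} + \frac{L + j}{3} = - \frac{2}{3} + \left(\frac{L}{3} + \frac{j}{3}\right) = - \frac{2}{3} + \frac{L}{3} + \frac{j}{3}$)
$\left(41513 + 4559\right) \left(\left(\frac{c{\left(-114,-145 \right)}}{n{\left(-65 \right)}} + \frac{21057}{-14640}\right) + 21982\right) = \left(41513 + 4559\right) \left(\left(\frac{- \frac{2}{3} + \frac{1}{3} \left(-145\right) + \frac{1}{3} \left(-114\right)}{\left(-65\right) \left(9 - 65\right)} + \frac{21057}{-14640}\right) + 21982\right) = 46072 \left(\left(\frac{- \frac{2}{3} - \frac{145}{3} - 38}{\left(-65\right) \left(-56\right)} + 21057 \left(- \frac{1}{14640}\right)\right) + 21982\right) = 46072 \left(\left(- \frac{87}{3640} - \frac{7019}{4880}\right) + 21982\right) = 46072 \left(- \frac{649343}{444080} + 21982\right) = 46072 \cdot \frac{9761117217}{444080} = \frac{4324174927131}{4270}$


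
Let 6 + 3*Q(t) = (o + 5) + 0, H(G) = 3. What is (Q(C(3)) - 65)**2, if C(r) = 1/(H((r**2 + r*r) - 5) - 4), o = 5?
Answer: 36481/9 ≈ 4053.4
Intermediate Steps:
C(r) = -1 (C(r) = 1/(3 - 4) = 1/(-1) = -1)
Q(t) = 4/3 (Q(t) = -2 + ((5 + 5) + 0)/3 = -2 + (10 + 0)/3 = -2 + (1/3)*10 = -2 + 10/3 = 4/3)
(Q(C(3)) - 65)**2 = (4/3 - 65)**2 = (-191/3)**2 = 36481/9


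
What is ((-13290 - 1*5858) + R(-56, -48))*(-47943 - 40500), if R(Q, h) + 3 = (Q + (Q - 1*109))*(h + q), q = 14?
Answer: 1029211191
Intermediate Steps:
R(Q, h) = -3 + (-109 + 2*Q)*(14 + h) (R(Q, h) = -3 + (Q + (Q - 1*109))*(h + 14) = -3 + (Q + (Q - 109))*(14 + h) = -3 + (Q + (-109 + Q))*(14 + h) = -3 + (-109 + 2*Q)*(14 + h))
((-13290 - 1*5858) + R(-56, -48))*(-47943 - 40500) = ((-13290 - 1*5858) + (-1529 - 109*(-48) + 28*(-56) + 2*(-56)*(-48)))*(-47943 - 40500) = ((-13290 - 5858) + (-1529 + 5232 - 1568 + 5376))*(-88443) = (-19148 + 7511)*(-88443) = -11637*(-88443) = 1029211191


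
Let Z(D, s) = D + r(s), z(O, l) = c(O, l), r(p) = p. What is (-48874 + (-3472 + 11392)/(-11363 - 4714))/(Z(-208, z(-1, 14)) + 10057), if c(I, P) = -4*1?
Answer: -261918406/52759355 ≈ -4.9644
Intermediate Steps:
c(I, P) = -4
z(O, l) = -4
Z(D, s) = D + s
(-48874 + (-3472 + 11392)/(-11363 - 4714))/(Z(-208, z(-1, 14)) + 10057) = (-48874 + (-3472 + 11392)/(-11363 - 4714))/((-208 - 4) + 10057) = (-48874 + 7920/(-16077))/(-212 + 10057) = (-48874 + 7920*(-1/16077))/9845 = (-48874 - 2640/5359)*(1/9845) = -261918406/5359*1/9845 = -261918406/52759355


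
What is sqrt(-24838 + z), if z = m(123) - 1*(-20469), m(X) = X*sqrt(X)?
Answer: sqrt(-4369 + 123*sqrt(123)) ≈ 54.817*I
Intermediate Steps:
m(X) = X**(3/2)
z = 20469 + 123*sqrt(123) (z = 123**(3/2) - 1*(-20469) = 123*sqrt(123) + 20469 = 20469 + 123*sqrt(123) ≈ 21833.)
sqrt(-24838 + z) = sqrt(-24838 + (20469 + 123*sqrt(123))) = sqrt(-4369 + 123*sqrt(123))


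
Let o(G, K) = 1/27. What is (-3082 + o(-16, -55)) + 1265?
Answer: -49058/27 ≈ -1817.0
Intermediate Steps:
o(G, K) = 1/27
(-3082 + o(-16, -55)) + 1265 = (-3082 + 1/27) + 1265 = -83213/27 + 1265 = -49058/27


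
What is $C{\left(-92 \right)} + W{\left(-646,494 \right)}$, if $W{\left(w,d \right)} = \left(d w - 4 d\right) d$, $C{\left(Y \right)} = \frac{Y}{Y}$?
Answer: $-158623399$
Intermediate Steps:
$C{\left(Y \right)} = 1$
$W{\left(w,d \right)} = d \left(- 4 d + d w\right)$ ($W{\left(w,d \right)} = \left(- 4 d + d w\right) d = d \left(- 4 d + d w\right)$)
$C{\left(-92 \right)} + W{\left(-646,494 \right)} = 1 + 494^{2} \left(-4 - 646\right) = 1 + 244036 \left(-650\right) = 1 - 158623400 = -158623399$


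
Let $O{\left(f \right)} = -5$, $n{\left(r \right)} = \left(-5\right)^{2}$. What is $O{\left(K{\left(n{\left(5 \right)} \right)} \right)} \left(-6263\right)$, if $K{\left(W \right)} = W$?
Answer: $31315$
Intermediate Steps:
$n{\left(r \right)} = 25$
$O{\left(K{\left(n{\left(5 \right)} \right)} \right)} \left(-6263\right) = \left(-5\right) \left(-6263\right) = 31315$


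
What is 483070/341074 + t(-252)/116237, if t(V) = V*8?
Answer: 27731501203/19822709269 ≈ 1.3990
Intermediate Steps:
t(V) = 8*V
483070/341074 + t(-252)/116237 = 483070/341074 + (8*(-252))/116237 = 483070*(1/341074) - 2016*1/116237 = 241535/170537 - 2016/116237 = 27731501203/19822709269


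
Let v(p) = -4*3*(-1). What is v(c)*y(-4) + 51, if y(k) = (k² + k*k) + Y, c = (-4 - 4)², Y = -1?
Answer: 423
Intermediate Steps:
c = 64 (c = (-8)² = 64)
v(p) = 12 (v(p) = -12*(-1) = 12)
y(k) = -1 + 2*k² (y(k) = (k² + k*k) - 1 = (k² + k²) - 1 = 2*k² - 1 = -1 + 2*k²)
v(c)*y(-4) + 51 = 12*(-1 + 2*(-4)²) + 51 = 12*(-1 + 2*16) + 51 = 12*(-1 + 32) + 51 = 12*31 + 51 = 372 + 51 = 423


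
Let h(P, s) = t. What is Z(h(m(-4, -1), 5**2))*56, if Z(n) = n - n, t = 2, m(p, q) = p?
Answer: 0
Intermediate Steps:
h(P, s) = 2
Z(n) = 0
Z(h(m(-4, -1), 5**2))*56 = 0*56 = 0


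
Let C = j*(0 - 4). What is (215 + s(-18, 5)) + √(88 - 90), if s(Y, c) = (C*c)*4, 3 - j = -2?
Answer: -185 + I*√2 ≈ -185.0 + 1.4142*I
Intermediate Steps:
j = 5 (j = 3 - 1*(-2) = 3 + 2 = 5)
C = -20 (C = 5*(0 - 4) = 5*(-4) = -20)
s(Y, c) = -80*c (s(Y, c) = -20*c*4 = -80*c)
(215 + s(-18, 5)) + √(88 - 90) = (215 - 80*5) + √(88 - 90) = (215 - 400) + √(-2) = -185 + I*√2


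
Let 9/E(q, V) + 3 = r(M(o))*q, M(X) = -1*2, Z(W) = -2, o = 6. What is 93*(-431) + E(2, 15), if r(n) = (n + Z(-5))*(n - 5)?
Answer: -2124390/53 ≈ -40083.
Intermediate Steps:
M(X) = -2
r(n) = (-5 + n)*(-2 + n) (r(n) = (n - 2)*(n - 5) = (-2 + n)*(-5 + n) = (-5 + n)*(-2 + n))
E(q, V) = 9/(-3 + 28*q) (E(q, V) = 9/(-3 + (10 + (-2)² - 7*(-2))*q) = 9/(-3 + (10 + 4 + 14)*q) = 9/(-3 + 28*q))
93*(-431) + E(2, 15) = 93*(-431) + 9/(-3 + 28*2) = -40083 + 9/(-3 + 56) = -40083 + 9/53 = -2124390/53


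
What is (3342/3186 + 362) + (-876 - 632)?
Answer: -607969/531 ≈ -1145.0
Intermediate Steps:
(3342/3186 + 362) + (-876 - 632) = (3342*(1/3186) + 362) - 1508 = (557/531 + 362) - 1508 = 192779/531 - 1508 = -607969/531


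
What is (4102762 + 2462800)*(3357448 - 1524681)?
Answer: 12033145370054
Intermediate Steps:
(4102762 + 2462800)*(3357448 - 1524681) = 6565562*1832767 = 12033145370054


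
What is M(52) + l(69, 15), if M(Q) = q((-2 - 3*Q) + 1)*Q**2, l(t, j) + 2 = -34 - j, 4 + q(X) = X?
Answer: -435395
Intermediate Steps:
q(X) = -4 + X
l(t, j) = -36 - j (l(t, j) = -2 + (-34 - j) = -36 - j)
M(Q) = Q**2*(-5 - 3*Q) (M(Q) = (-4 + ((-2 - 3*Q) + 1))*Q**2 = (-4 + (-1 - 3*Q))*Q**2 = (-5 - 3*Q)*Q**2 = Q**2*(-5 - 3*Q))
M(52) + l(69, 15) = 52**2*(-5 - 3*52) + (-36 - 1*15) = 2704*(-5 - 156) + (-36 - 15) = 2704*(-161) - 51 = -435344 - 51 = -435395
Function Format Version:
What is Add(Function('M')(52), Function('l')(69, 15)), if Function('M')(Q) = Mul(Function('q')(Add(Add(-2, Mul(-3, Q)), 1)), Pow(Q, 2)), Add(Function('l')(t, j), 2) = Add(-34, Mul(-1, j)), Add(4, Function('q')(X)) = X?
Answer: -435395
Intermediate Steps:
Function('q')(X) = Add(-4, X)
Function('l')(t, j) = Add(-36, Mul(-1, j)) (Function('l')(t, j) = Add(-2, Add(-34, Mul(-1, j))) = Add(-36, Mul(-1, j)))
Function('M')(Q) = Mul(Pow(Q, 2), Add(-5, Mul(-3, Q))) (Function('M')(Q) = Mul(Add(-4, Add(Add(-2, Mul(-3, Q)), 1)), Pow(Q, 2)) = Mul(Add(-4, Add(-1, Mul(-3, Q))), Pow(Q, 2)) = Mul(Add(-5, Mul(-3, Q)), Pow(Q, 2)) = Mul(Pow(Q, 2), Add(-5, Mul(-3, Q))))
Add(Function('M')(52), Function('l')(69, 15)) = Add(Mul(Pow(52, 2), Add(-5, Mul(-3, 52))), Add(-36, Mul(-1, 15))) = Add(Mul(2704, Add(-5, -156)), Add(-36, -15)) = Add(Mul(2704, -161), -51) = Add(-435344, -51) = -435395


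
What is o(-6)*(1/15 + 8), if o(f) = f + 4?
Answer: -242/15 ≈ -16.133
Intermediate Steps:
o(f) = 4 + f
o(-6)*(1/15 + 8) = (4 - 6)*(1/15 + 8) = -2*(1/15 + 8) = -2*121/15 = -242/15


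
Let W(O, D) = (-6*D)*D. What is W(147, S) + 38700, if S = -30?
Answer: 33300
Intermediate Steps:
W(O, D) = -6*D**2
W(147, S) + 38700 = -6*(-30)**2 + 38700 = -6*900 + 38700 = -5400 + 38700 = 33300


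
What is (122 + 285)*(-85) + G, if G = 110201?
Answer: 75606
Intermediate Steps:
(122 + 285)*(-85) + G = (122 + 285)*(-85) + 110201 = 407*(-85) + 110201 = -34595 + 110201 = 75606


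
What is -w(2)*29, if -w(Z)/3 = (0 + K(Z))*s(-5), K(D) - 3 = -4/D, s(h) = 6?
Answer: 522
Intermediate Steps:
K(D) = 3 - 4/D
w(Z) = -54 + 72/Z (w(Z) = -3*(0 + (3 - 4/Z))*6 = -3*(3 - 4/Z)*6 = -3*(18 - 24/Z) = -54 + 72/Z)
-w(2)*29 = -(-54 + 72/2)*29 = -(-54 + 72*(½))*29 = -(-54 + 36)*29 = -1*(-18)*29 = 18*29 = 522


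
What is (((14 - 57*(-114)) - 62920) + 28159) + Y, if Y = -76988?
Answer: -105237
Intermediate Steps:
(((14 - 57*(-114)) - 62920) + 28159) + Y = (((14 - 57*(-114)) - 62920) + 28159) - 76988 = (((14 + 6498) - 62920) + 28159) - 76988 = ((6512 - 62920) + 28159) - 76988 = (-56408 + 28159) - 76988 = -28249 - 76988 = -105237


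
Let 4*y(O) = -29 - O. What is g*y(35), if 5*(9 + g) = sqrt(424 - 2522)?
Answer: 144 - 16*I*sqrt(2098)/5 ≈ 144.0 - 146.57*I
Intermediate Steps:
y(O) = -29/4 - O/4 (y(O) = (-29 - O)/4 = -29/4 - O/4)
g = -9 + I*sqrt(2098)/5 (g = -9 + sqrt(424 - 2522)/5 = -9 + sqrt(-2098)/5 = -9 + (I*sqrt(2098))/5 = -9 + I*sqrt(2098)/5 ≈ -9.0 + 9.1608*I)
g*y(35) = (-9 + I*sqrt(2098)/5)*(-29/4 - 1/4*35) = (-9 + I*sqrt(2098)/5)*(-29/4 - 35/4) = (-9 + I*sqrt(2098)/5)*(-16) = 144 - 16*I*sqrt(2098)/5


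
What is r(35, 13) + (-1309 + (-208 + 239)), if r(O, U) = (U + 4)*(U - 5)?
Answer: -1142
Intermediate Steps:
r(O, U) = (-5 + U)*(4 + U) (r(O, U) = (4 + U)*(-5 + U) = (-5 + U)*(4 + U))
r(35, 13) + (-1309 + (-208 + 239)) = (-20 + 13² - 1*13) + (-1309 + (-208 + 239)) = (-20 + 169 - 13) + (-1309 + 31) = 136 - 1278 = -1142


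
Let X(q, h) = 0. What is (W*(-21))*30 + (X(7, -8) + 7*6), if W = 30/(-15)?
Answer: 1302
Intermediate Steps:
W = -2 (W = 30*(-1/15) = -2)
(W*(-21))*30 + (X(7, -8) + 7*6) = -2*(-21)*30 + (0 + 7*6) = 42*30 + (0 + 42) = 1260 + 42 = 1302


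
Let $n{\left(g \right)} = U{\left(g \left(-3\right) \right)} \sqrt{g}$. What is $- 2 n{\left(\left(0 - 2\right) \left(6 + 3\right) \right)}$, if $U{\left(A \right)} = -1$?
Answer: $6 i \sqrt{2} \approx 8.4853 i$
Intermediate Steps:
$n{\left(g \right)} = - \sqrt{g}$
$- 2 n{\left(\left(0 - 2\right) \left(6 + 3\right) \right)} = - 2 \left(- \sqrt{\left(0 - 2\right) \left(6 + 3\right)}\right) = - 2 \left(- \sqrt{\left(-2\right) 9}\right) = - 2 \left(- \sqrt{-18}\right) = - 2 \left(- 3 i \sqrt{2}\right) = 6 i \sqrt{2}$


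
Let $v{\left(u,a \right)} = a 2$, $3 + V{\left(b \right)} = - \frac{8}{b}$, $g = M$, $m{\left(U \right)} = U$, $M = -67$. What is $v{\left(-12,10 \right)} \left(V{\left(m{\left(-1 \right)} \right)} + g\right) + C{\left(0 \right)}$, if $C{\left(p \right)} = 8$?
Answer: $-1232$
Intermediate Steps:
$g = -67$
$V{\left(b \right)} = -3 - \frac{8}{b}$
$v{\left(u,a \right)} = 2 a$
$v{\left(-12,10 \right)} \left(V{\left(m{\left(-1 \right)} \right)} + g\right) + C{\left(0 \right)} = 2 \cdot 10 \left(\left(-3 - \frac{8}{-1}\right) - 67\right) + 8 = 20 \left(\left(-3 - -8\right) - 67\right) + 8 = 20 \left(\left(-3 + 8\right) - 67\right) + 8 = 20 \left(5 - 67\right) + 8 = 20 \left(-62\right) + 8 = -1240 + 8 = -1232$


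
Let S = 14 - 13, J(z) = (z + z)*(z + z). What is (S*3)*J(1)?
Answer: 12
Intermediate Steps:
J(z) = 4*z**2 (J(z) = (2*z)*(2*z) = 4*z**2)
S = 1
(S*3)*J(1) = (1*3)*(4*1**2) = 3*(4*1) = 3*4 = 12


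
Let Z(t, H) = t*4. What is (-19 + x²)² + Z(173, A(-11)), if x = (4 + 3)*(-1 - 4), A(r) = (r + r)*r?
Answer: 1455128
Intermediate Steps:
A(r) = 2*r² (A(r) = (2*r)*r = 2*r²)
Z(t, H) = 4*t
x = -35 (x = 7*(-5) = -35)
(-19 + x²)² + Z(173, A(-11)) = (-19 + (-35)²)² + 4*173 = (-19 + 1225)² + 692 = 1206² + 692 = 1454436 + 692 = 1455128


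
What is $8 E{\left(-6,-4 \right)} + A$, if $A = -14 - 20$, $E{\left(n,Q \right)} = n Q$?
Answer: $158$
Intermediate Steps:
$E{\left(n,Q \right)} = Q n$
$A = -34$
$8 E{\left(-6,-4 \right)} + A = 8 \left(\left(-4\right) \left(-6\right)\right) - 34 = 8 \cdot 24 - 34 = 192 - 34 = 158$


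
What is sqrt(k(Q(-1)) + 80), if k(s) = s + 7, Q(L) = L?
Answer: sqrt(86) ≈ 9.2736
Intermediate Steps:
k(s) = 7 + s
sqrt(k(Q(-1)) + 80) = sqrt((7 - 1) + 80) = sqrt(6 + 80) = sqrt(86)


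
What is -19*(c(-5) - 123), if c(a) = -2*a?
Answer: 2147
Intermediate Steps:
-19*(c(-5) - 123) = -19*(-2*(-5) - 123) = -19*(10 - 123) = -19*(-113) = 2147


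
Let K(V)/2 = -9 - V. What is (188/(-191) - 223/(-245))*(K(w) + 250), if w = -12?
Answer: -887552/46795 ≈ -18.967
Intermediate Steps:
K(V) = -18 - 2*V (K(V) = 2*(-9 - V) = -18 - 2*V)
(188/(-191) - 223/(-245))*(K(w) + 250) = (188/(-191) - 223/(-245))*((-18 - 2*(-12)) + 250) = (188*(-1/191) - 223*(-1/245))*((-18 + 24) + 250) = (-188/191 + 223/245)*(6 + 250) = -3467/46795*256 = -887552/46795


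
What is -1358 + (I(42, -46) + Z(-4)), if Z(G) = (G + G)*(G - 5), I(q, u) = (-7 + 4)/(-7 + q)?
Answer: -45013/35 ≈ -1286.1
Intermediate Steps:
I(q, u) = -3/(-7 + q)
Z(G) = 2*G*(-5 + G) (Z(G) = (2*G)*(-5 + G) = 2*G*(-5 + G))
-1358 + (I(42, -46) + Z(-4)) = -1358 + (-3/(-7 + 42) + 2*(-4)*(-5 - 4)) = -1358 + (-3/35 + 2*(-4)*(-9)) = -1358 + (-3*1/35 + 72) = -1358 + (-3/35 + 72) = -1358 + 2517/35 = -45013/35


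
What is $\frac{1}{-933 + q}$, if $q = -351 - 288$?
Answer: $- \frac{1}{1572} \approx -0.00063613$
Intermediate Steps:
$q = -639$
$\frac{1}{-933 + q} = \frac{1}{-933 - 639} = \frac{1}{-1572} = - \frac{1}{1572}$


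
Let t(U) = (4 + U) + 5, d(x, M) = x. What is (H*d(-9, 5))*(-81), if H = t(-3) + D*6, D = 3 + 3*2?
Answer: 43740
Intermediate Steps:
t(U) = 9 + U
D = 9 (D = 3 + 6 = 9)
H = 60 (H = (9 - 3) + 9*6 = 6 + 54 = 60)
(H*d(-9, 5))*(-81) = (60*(-9))*(-81) = -540*(-81) = 43740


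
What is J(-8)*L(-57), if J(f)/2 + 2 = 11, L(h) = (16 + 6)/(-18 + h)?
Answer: -132/25 ≈ -5.2800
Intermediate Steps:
L(h) = 22/(-18 + h)
J(f) = 18 (J(f) = -4 + 2*11 = -4 + 22 = 18)
J(-8)*L(-57) = 18*(22/(-18 - 57)) = 18*(22/(-75)) = 18*(22*(-1/75)) = 18*(-22/75) = -132/25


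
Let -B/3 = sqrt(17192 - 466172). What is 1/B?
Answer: I*sqrt(112245)/673470 ≈ 0.00049747*I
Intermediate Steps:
B = -6*I*sqrt(112245) (B = -3*sqrt(17192 - 466172) = -6*I*sqrt(112245) ≈ -2010.2*I)
1/B = 1/(-6*I*sqrt(112245)) = I*sqrt(112245)/673470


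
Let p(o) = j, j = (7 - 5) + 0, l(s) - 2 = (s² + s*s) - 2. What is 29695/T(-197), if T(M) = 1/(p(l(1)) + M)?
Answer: -5790525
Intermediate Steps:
l(s) = 2*s² (l(s) = 2 + ((s² + s*s) - 2) = 2 + ((s² + s²) - 2) = 2 + (2*s² - 2) = 2 + (-2 + 2*s²) = 2*s²)
j = 2 (j = 2 + 0 = 2)
p(o) = 2
T(M) = 1/(2 + M)
29695/T(-197) = 29695/(1/(2 - 197)) = 29695/(1/(-195)) = 29695/(-1/195) = 29695*(-195) = -5790525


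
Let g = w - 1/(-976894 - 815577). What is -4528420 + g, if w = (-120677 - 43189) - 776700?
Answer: -9802998804405/1792471 ≈ -5.4690e+6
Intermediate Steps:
w = -940566 (w = -163866 - 776700 = -940566)
g = -1685937278585/1792471 (g = -940566 - 1/(-976894 - 815577) = -940566 - 1/(-1792471) = -940566 - 1*(-1/1792471) = -940566 + 1/1792471 = -1685937278585/1792471 ≈ -9.4057e+5)
-4528420 + g = -4528420 - 1685937278585/1792471 = -9802998804405/1792471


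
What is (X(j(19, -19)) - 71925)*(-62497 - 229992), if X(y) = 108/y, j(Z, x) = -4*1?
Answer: 21045168528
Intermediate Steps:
j(Z, x) = -4
(X(j(19, -19)) - 71925)*(-62497 - 229992) = (108/(-4) - 71925)*(-62497 - 229992) = (108*(-¼) - 71925)*(-292489) = (-27 - 71925)*(-292489) = -71952*(-292489) = 21045168528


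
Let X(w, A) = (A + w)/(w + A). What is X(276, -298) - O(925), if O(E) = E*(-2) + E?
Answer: 926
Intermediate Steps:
X(w, A) = 1 (X(w, A) = (A + w)/(A + w) = 1)
O(E) = -E (O(E) = -2*E + E = -E)
X(276, -298) - O(925) = 1 - (-1)*925 = 1 - 1*(-925) = 1 + 925 = 926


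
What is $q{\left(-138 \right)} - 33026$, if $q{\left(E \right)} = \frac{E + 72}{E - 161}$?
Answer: $- \frac{9874708}{299} \approx -33026.0$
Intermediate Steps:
$q{\left(E \right)} = \frac{72 + E}{-161 + E}$
$q{\left(-138 \right)} - 33026 = \frac{72 - 138}{-161 - 138} - 33026 = \frac{1}{-299} \left(-66\right) - 33026 = \left(- \frac{1}{299}\right) \left(-66\right) - 33026 = \frac{66}{299} - 33026 = - \frac{9874708}{299}$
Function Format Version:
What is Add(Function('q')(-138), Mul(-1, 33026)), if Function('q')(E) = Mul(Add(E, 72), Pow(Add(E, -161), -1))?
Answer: Rational(-9874708, 299) ≈ -33026.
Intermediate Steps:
Function('q')(E) = Mul(Pow(Add(-161, E), -1), Add(72, E)) (Function('q')(E) = Mul(Add(72, E), Pow(Add(-161, E), -1)) = Mul(Pow(Add(-161, E), -1), Add(72, E)))
Add(Function('q')(-138), Mul(-1, 33026)) = Add(Mul(Pow(Add(-161, -138), -1), Add(72, -138)), Mul(-1, 33026)) = Add(Mul(Pow(-299, -1), -66), -33026) = Add(Mul(Rational(-1, 299), -66), -33026) = Add(Rational(66, 299), -33026) = Rational(-9874708, 299)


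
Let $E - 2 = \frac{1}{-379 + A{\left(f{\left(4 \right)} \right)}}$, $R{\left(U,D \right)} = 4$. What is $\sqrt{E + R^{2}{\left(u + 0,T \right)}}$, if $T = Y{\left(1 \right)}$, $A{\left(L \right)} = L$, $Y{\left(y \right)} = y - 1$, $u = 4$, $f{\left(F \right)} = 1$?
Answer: $\frac{\sqrt{285726}}{126} \approx 4.2423$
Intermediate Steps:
$Y{\left(y \right)} = -1 + y$
$T = 0$ ($T = -1 + 1 = 0$)
$E = \frac{755}{378}$ ($E = 2 + \frac{1}{-379 + 1} = 2 + \frac{1}{-378} = 2 - \frac{1}{378} = \frac{755}{378} \approx 1.9974$)
$\sqrt{E + R^{2}{\left(u + 0,T \right)}} = \sqrt{\frac{755}{378} + 4^{2}} = \sqrt{\frac{755}{378} + 16} = \sqrt{\frac{6803}{378}} = \frac{\sqrt{285726}}{126}$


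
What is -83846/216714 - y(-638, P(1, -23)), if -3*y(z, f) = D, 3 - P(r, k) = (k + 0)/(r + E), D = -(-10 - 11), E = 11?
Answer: 716576/108357 ≈ 6.6131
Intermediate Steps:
D = 21 (D = -1*(-21) = 21)
P(r, k) = 3 - k/(11 + r) (P(r, k) = 3 - (k + 0)/(r + 11) = 3 - k/(11 + r))
y(z, f) = -7 (y(z, f) = -⅓*21 = -7)
-83846/216714 - y(-638, P(1, -23)) = -83846/216714 - 1*(-7) = -83846*1/216714 + 7 = -41923/108357 + 7 = 716576/108357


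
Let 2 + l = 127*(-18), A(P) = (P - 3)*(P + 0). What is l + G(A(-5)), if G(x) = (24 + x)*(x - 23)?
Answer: -1200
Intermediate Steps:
A(P) = P*(-3 + P) (A(P) = (-3 + P)*P = P*(-3 + P))
G(x) = (-23 + x)*(24 + x) (G(x) = (24 + x)*(-23 + x) = (-23 + x)*(24 + x))
l = -2288 (l = -2 + 127*(-18) = -2 - 2286 = -2288)
l + G(A(-5)) = -2288 + (-552 - 5*(-3 - 5) + (-5*(-3 - 5))²) = -2288 + (-552 - 5*(-8) + (-5*(-8))²) = -2288 + (-552 + 40 + 40²) = -2288 + (-552 + 40 + 1600) = -2288 + 1088 = -1200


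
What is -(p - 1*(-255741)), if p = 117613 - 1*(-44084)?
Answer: -417438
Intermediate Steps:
p = 161697 (p = 117613 + 44084 = 161697)
-(p - 1*(-255741)) = -(161697 - 1*(-255741)) = -(161697 + 255741) = -1*417438 = -417438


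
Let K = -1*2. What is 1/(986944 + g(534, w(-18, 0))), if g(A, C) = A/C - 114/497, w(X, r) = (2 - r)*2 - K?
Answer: 497/490555287 ≈ 1.0131e-6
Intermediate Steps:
K = -2
w(X, r) = 6 - 2*r (w(X, r) = (2 - r)*2 - 1*(-2) = (4 - 2*r) + 2 = 6 - 2*r)
g(A, C) = -114/497 + A/C (g(A, C) = A/C - 114*1/497 = A/C - 114/497 = -114/497 + A/C)
1/(986944 + g(534, w(-18, 0))) = 1/(986944 + (-114/497 + 534/(6 - 2*0))) = 1/(986944 + (-114/497 + 534/(6 + 0))) = 1/(986944 + (-114/497 + 534/6)) = 1/(986944 + (-114/497 + 534*(⅙))) = 1/(986944 + (-114/497 + 89)) = 1/(986944 + 44119/497) = 1/(490555287/497) = 497/490555287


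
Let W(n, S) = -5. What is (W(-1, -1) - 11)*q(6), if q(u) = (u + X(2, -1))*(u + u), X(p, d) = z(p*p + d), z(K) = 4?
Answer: -1920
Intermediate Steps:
X(p, d) = 4
q(u) = 2*u*(4 + u) (q(u) = (u + 4)*(u + u) = (4 + u)*(2*u) = 2*u*(4 + u))
(W(-1, -1) - 11)*q(6) = (-5 - 11)*(2*6*(4 + 6)) = -32*6*10 = -16*120 = -1920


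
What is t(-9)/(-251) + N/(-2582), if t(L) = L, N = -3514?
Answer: 452626/324041 ≈ 1.3968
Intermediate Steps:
t(-9)/(-251) + N/(-2582) = -9/(-251) - 3514/(-2582) = -9*(-1/251) - 3514*(-1/2582) = 9/251 + 1757/1291 = 452626/324041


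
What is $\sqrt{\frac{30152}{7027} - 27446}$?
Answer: $\frac{29 i \sqrt{1611220830}}{7027} \approx 165.66 i$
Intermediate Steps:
$\sqrt{\frac{30152}{7027} - 27446} = \sqrt{- \frac{192832890}{7027}} = \frac{29 i \sqrt{1611220830}}{7027}$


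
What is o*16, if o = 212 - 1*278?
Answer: -1056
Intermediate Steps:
o = -66 (o = 212 - 278 = -66)
o*16 = -66*16 = -1056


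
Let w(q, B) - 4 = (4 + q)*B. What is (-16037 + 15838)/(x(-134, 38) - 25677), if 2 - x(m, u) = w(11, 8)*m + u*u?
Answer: 199/10503 ≈ 0.018947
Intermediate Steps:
w(q, B) = 4 + B*(4 + q) (w(q, B) = 4 + (4 + q)*B = 4 + B*(4 + q))
x(m, u) = 2 - u² - 124*m (x(m, u) = 2 - ((4 + 4*8 + 8*11)*m + u*u) = 2 - ((4 + 32 + 88)*m + u²) = 2 - (124*m + u²) = 2 - (u² + 124*m) = 2 + (-u² - 124*m) = 2 - u² - 124*m)
(-16037 + 15838)/(x(-134, 38) - 25677) = (-16037 + 15838)/((2 - 1*38² - 124*(-134)) - 25677) = -199/((2 - 1*1444 + 16616) - 25677) = -199/((2 - 1444 + 16616) - 25677) = -199/(15174 - 25677) = -199/(-10503) = -199*(-1/10503) = 199/10503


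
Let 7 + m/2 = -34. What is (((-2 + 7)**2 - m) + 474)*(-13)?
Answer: -7553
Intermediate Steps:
m = -82 (m = -14 + 2*(-34) = -14 - 68 = -82)
(((-2 + 7)**2 - m) + 474)*(-13) = (((-2 + 7)**2 - 1*(-82)) + 474)*(-13) = ((5**2 + 82) + 474)*(-13) = ((25 + 82) + 474)*(-13) = (107 + 474)*(-13) = 581*(-13) = -7553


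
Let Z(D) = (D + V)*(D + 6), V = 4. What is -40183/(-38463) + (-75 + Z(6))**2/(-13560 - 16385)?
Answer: 225078472/230354907 ≈ 0.97709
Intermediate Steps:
Z(D) = (4 + D)*(6 + D) (Z(D) = (D + 4)*(D + 6) = (4 + D)*(6 + D))
-40183/(-38463) + (-75 + Z(6))**2/(-13560 - 16385) = -40183/(-38463) + (-75 + (24 + 6**2 + 10*6))**2/(-13560 - 16385) = -40183*(-1/38463) + (-75 + (24 + 36 + 60))**2/(-29945) = 40183/38463 + (-75 + 120)**2*(-1/29945) = 40183/38463 + 45**2*(-1/29945) = 40183/38463 + 2025*(-1/29945) = 40183/38463 - 405/5989 = 225078472/230354907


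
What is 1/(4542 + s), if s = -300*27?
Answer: -1/3558 ≈ -0.00028106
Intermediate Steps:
s = -8100
1/(4542 + s) = 1/(4542 - 8100) = 1/(-3558) = -1/3558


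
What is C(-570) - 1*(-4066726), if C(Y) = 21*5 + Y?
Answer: 4066261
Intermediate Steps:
C(Y) = 105 + Y
C(-570) - 1*(-4066726) = (105 - 570) - 1*(-4066726) = -465 + 4066726 = 4066261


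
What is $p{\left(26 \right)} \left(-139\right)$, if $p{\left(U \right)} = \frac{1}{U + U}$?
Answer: $- \frac{139}{52} \approx -2.6731$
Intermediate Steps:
$p{\left(U \right)} = \frac{1}{2 U}$
$p{\left(26 \right)} \left(-139\right) = \frac{1}{2 \cdot 26} \left(-139\right) = \frac{1}{2} \cdot \frac{1}{26} \left(-139\right) = \frac{1}{52} \left(-139\right) = - \frac{139}{52}$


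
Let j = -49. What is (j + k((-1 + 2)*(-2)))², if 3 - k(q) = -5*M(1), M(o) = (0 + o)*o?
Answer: 1681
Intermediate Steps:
M(o) = o² (M(o) = o*o = o²)
k(q) = 8 (k(q) = 3 - (-5)*1² = 3 - (-5) = 3 - 1*(-5) = 3 + 5 = 8)
(j + k((-1 + 2)*(-2)))² = (-49 + 8)² = (-41)² = 1681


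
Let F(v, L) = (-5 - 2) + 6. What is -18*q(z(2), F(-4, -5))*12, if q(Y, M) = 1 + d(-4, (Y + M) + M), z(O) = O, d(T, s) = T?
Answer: 648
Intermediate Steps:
F(v, L) = -1 (F(v, L) = -7 + 6 = -1)
q(Y, M) = -3 (q(Y, M) = 1 - 4 = -3)
-18*q(z(2), F(-4, -5))*12 = -18*(-3)*12 = 54*12 = 648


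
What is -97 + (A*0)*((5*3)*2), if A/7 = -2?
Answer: -97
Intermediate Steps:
A = -14 (A = 7*(-2) = -14)
-97 + (A*0)*((5*3)*2) = -97 + (-14*0)*((5*3)*2) = -97 + 0*(15*2) = -97 + 0*30 = -97 + 0 = -97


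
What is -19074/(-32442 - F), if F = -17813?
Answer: 19074/14629 ≈ 1.3038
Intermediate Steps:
-19074/(-32442 - F) = -19074/(-32442 - 1*(-17813)) = -19074/(-32442 + 17813) = -19074/(-14629) = -19074*(-1/14629) = 19074/14629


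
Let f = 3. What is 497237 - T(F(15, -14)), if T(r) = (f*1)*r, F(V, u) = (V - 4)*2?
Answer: 497171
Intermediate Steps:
F(V, u) = -8 + 2*V (F(V, u) = (-4 + V)*2 = -8 + 2*V)
T(r) = 3*r (T(r) = (3*1)*r = 3*r)
497237 - T(F(15, -14)) = 497237 - 3*(-8 + 2*15) = 497237 - 3*(-8 + 30) = 497237 - 3*22 = 497237 - 1*66 = 497237 - 66 = 497171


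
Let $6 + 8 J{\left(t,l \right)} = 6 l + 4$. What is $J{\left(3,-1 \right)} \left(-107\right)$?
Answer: $107$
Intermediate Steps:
$J{\left(t,l \right)} = - \frac{1}{4} + \frac{3 l}{4}$ ($J{\left(t,l \right)} = - \frac{3}{4} + \frac{6 l + 4}{8} = - \frac{3}{4} + \frac{4 + 6 l}{8} = - \frac{3}{4} + \left(\frac{1}{2} + \frac{3 l}{4}\right) = - \frac{1}{4} + \frac{3 l}{4}$)
$J{\left(3,-1 \right)} \left(-107\right) = \left(- \frac{1}{4} + \frac{3}{4} \left(-1\right)\right) \left(-107\right) = \left(- \frac{1}{4} - \frac{3}{4}\right) \left(-107\right) = \left(-1\right) \left(-107\right) = 107$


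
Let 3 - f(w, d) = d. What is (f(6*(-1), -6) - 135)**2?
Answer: 15876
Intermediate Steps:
f(w, d) = 3 - d
(f(6*(-1), -6) - 135)**2 = ((3 - 1*(-6)) - 135)**2 = ((3 + 6) - 135)**2 = (9 - 135)**2 = (-126)**2 = 15876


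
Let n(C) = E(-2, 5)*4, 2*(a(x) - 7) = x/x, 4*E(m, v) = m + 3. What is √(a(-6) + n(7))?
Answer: √34/2 ≈ 2.9155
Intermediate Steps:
E(m, v) = ¾ + m/4 (E(m, v) = (m + 3)/4 = (3 + m)/4 = ¾ + m/4)
a(x) = 15/2 (a(x) = 7 + (x/x)/2 = 7 + (½)*1 = 7 + ½ = 15/2)
n(C) = 1 (n(C) = (¾ + (¼)*(-2))*4 = (¾ - ½)*4 = (¼)*4 = 1)
√(a(-6) + n(7)) = √(15/2 + 1) = √(17/2) = √34/2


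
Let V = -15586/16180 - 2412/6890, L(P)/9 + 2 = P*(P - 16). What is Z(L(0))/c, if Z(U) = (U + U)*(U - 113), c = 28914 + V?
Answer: 5257406232/32231920891 ≈ 0.16311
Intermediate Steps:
L(P) = -18 + 9*P*(-16 + P) (L(P) = -18 + 9*(P*(P - 16)) = -18 + 9*(P*(-16 + P)) = -18 + 9*P*(-16 + P))
V = -1464137/1114802 (V = -15586*1/16180 - 2412*1/6890 = -7793/8090 - 1206/3445 = -1464137/1114802 ≈ -1.3134)
c = 32231920891/1114802 (c = 28914 - 1464137/1114802 = 32231920891/1114802 ≈ 28913.)
Z(U) = 2*U*(-113 + U) (Z(U) = (2*U)*(-113 + U) = 2*U*(-113 + U))
Z(L(0))/c = (2*(-18 - 144*0 + 9*0**2)*(-113 + (-18 - 144*0 + 9*0**2)))/(32231920891/1114802) = (2*(-18 + 0 + 9*0)*(-113 + (-18 + 0 + 9*0)))*(1114802/32231920891) = (2*(-18 + 0 + 0)*(-113 + (-18 + 0 + 0)))*(1114802/32231920891) = (2*(-18)*(-113 - 18))*(1114802/32231920891) = (2*(-18)*(-131))*(1114802/32231920891) = 4716*(1114802/32231920891) = 5257406232/32231920891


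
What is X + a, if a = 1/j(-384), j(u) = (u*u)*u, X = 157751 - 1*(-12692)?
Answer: 9651011715071/56623104 ≈ 1.7044e+5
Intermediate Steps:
X = 170443 (X = 157751 + 12692 = 170443)
j(u) = u**3 (j(u) = u**2*u = u**3)
a = -1/56623104 (a = 1/((-384)**3) = 1/(-56623104) = -1/56623104 ≈ -1.7661e-8)
X + a = 170443 - 1/56623104 = 9651011715071/56623104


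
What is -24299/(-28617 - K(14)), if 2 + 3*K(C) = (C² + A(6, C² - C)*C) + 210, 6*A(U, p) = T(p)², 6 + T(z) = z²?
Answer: 218691/7677872233 ≈ 2.8483e-5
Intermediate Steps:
T(z) = -6 + z²
A(U, p) = (-6 + p²)²/6
K(C) = 208/3 + C²/3 + C*(-6 + (C² - C)²)²/18 (K(C) = -⅔ + ((C² + ((-6 + (C² - C)²)²/6)*C) + 210)/3 = -⅔ + ((C² + C*(-6 + (C² - C)²)²/6) + 210)/3 = -⅔ + (210 + C² + C*(-6 + (C² - C)²)²/6)/3 = -⅔ + (70 + C²/3 + C*(-6 + (C² - C)²)²/18) = 208/3 + C²/3 + C*(-6 + (C² - C)²)²/18)
-24299/(-28617 - K(14)) = -24299/(-28617 - (208/3 + (⅓)*14² + (1/18)*14*(-6 + 14²*(-1 + 14)²)²)) = -24299/(-28617 - (208/3 + (⅓)*196 + (1/18)*14*(-6 + 196*13²)²)) = -24299/(-28617 - (208/3 + 196/3 + (1/18)*14*(-6 + 196*169)²)) = -24299/(-28617 - (208/3 + 196/3 + (1/18)*14*(-6 + 33124)²)) = -24299/(-28617 - (208/3 + 196/3 + (1/18)*14*33118²)) = -24299/(-28617 - (208/3 + 196/3 + (1/18)*14*1096801924)) = -24299/(-28617 - (208/3 + 196/3 + 7677613468/9)) = -24299/(-28617 - 1*7677614680/9) = -24299/(-28617 - 7677614680/9) = -24299/(-7677872233/9) = -24299*(-9/7677872233) = 218691/7677872233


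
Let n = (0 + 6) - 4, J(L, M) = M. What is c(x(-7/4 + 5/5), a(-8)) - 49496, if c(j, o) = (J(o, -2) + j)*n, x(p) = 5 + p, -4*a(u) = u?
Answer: -98983/2 ≈ -49492.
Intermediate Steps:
a(u) = -u/4
n = 2 (n = 6 - 4 = 2)
c(j, o) = -4 + 2*j (c(j, o) = (-2 + j)*2 = -4 + 2*j)
c(x(-7/4 + 5/5), a(-8)) - 49496 = (-4 + 2*(5 + (-7/4 + 5/5))) - 49496 = (-4 + 2*(5 + (-7*¼ + 5*(⅕)))) - 49496 = (-4 + 2*(5 + (-7/4 + 1))) - 49496 = (-4 + 2*(5 - ¾)) - 49496 = (-4 + 2*(17/4)) - 49496 = (-4 + 17/2) - 49496 = 9/2 - 49496 = -98983/2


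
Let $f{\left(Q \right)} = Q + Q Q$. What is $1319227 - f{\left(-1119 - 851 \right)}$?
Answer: $-2559703$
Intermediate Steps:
$f{\left(Q \right)} = Q + Q^{2}$
$1319227 - f{\left(-1119 - 851 \right)} = 1319227 - \left(-1119 - 851\right) \left(1 - 1970\right) = 1319227 - - 1970 \left(1 - 1970\right) = 1319227 - \left(-1970\right) \left(-1969\right) = 1319227 - 3878930 = -2559703$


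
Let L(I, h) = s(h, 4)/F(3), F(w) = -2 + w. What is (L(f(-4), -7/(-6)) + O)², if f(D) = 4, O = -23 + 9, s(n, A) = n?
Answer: 5929/36 ≈ 164.69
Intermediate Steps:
O = -14
L(I, h) = h (L(I, h) = h/(-2 + 3) = h/1 = h*1 = h)
(L(f(-4), -7/(-6)) + O)² = (-7/(-6) - 14)² = (-7*(-⅙) - 14)² = (7/6 - 14)² = (-77/6)² = 5929/36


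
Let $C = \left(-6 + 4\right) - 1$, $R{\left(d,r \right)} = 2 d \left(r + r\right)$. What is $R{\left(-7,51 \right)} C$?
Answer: $4284$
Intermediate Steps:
$R{\left(d,r \right)} = 4 d r$ ($R{\left(d,r \right)} = 2 d 2 r = 4 d r$)
$C = -3$ ($C = -2 - 1 = -3$)
$R{\left(-7,51 \right)} C = 4 \left(-7\right) 51 \left(-3\right) = \left(-1428\right) \left(-3\right) = 4284$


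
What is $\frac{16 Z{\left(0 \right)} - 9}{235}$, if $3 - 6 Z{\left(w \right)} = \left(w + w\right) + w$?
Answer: $- \frac{1}{235} \approx -0.0042553$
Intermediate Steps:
$Z{\left(w \right)} = \frac{1}{2} - \frac{w}{2}$ ($Z{\left(w \right)} = \frac{1}{2} - \frac{\left(w + w\right) + w}{6} = \frac{1}{2} - \frac{2 w + w}{6} = \frac{1}{2} - \frac{3 w}{6} = \frac{1}{2} - \frac{w}{2}$)
$\frac{16 Z{\left(0 \right)} - 9}{235} = \frac{16 \left(\frac{1}{2} - 0\right) - 9}{235} = \left(16 \left(\frac{1}{2} + 0\right) - 9\right) \frac{1}{235} = \left(16 \cdot \frac{1}{2} - 9\right) \frac{1}{235} = \left(8 - 9\right) \frac{1}{235} = \left(-1\right) \frac{1}{235} = - \frac{1}{235}$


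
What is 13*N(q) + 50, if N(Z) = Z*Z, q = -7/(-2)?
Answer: 837/4 ≈ 209.25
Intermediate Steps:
q = 7/2 (q = -7*(-1/2) = 7/2 ≈ 3.5000)
N(Z) = Z**2
13*N(q) + 50 = 13*(7/2)**2 + 50 = 13*(49/4) + 50 = 637/4 + 50 = 837/4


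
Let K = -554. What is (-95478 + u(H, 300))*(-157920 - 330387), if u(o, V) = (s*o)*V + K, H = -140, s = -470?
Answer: -9592287082176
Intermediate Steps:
u(o, V) = -554 - 470*V*o (u(o, V) = (-470*o)*V - 554 = -470*V*o - 554 = -554 - 470*V*o)
(-95478 + u(H, 300))*(-157920 - 330387) = (-95478 + (-554 - 470*300*(-140)))*(-157920 - 330387) = (-95478 + (-554 + 19740000))*(-488307) = (-95478 + 19739446)*(-488307) = 19643968*(-488307) = -9592287082176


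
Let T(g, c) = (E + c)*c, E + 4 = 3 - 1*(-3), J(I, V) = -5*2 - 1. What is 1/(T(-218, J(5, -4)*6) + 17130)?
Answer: 1/21354 ≈ 4.6830e-5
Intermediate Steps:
J(I, V) = -11 (J(I, V) = -10 - 1 = -11)
E = 2 (E = -4 + (3 - 1*(-3)) = -4 + (3 + 3) = -4 + 6 = 2)
T(g, c) = c*(2 + c) (T(g, c) = (2 + c)*c = c*(2 + c))
1/(T(-218, J(5, -4)*6) + 17130) = 1/((-11*6)*(2 - 11*6) + 17130) = 1/(-66*(2 - 66) + 17130) = 1/(-66*(-64) + 17130) = 1/(4224 + 17130) = 1/21354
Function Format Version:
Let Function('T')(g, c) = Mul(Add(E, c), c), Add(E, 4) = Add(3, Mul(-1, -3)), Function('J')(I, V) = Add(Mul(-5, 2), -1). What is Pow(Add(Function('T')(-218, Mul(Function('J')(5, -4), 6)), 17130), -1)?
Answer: Rational(1, 21354) ≈ 4.6830e-5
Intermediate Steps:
Function('J')(I, V) = -11 (Function('J')(I, V) = Add(-10, -1) = -11)
E = 2 (E = Add(-4, Add(3, Mul(-1, -3))) = Add(-4, Add(3, 3)) = Add(-4, 6) = 2)
Function('T')(g, c) = Mul(c, Add(2, c)) (Function('T')(g, c) = Mul(Add(2, c), c) = Mul(c, Add(2, c)))
Pow(Add(Function('T')(-218, Mul(Function('J')(5, -4), 6)), 17130), -1) = Pow(Add(Mul(Mul(-11, 6), Add(2, Mul(-11, 6))), 17130), -1) = Pow(Add(Mul(-66, Add(2, -66)), 17130), -1) = Pow(Add(Mul(-66, -64), 17130), -1) = Pow(Add(4224, 17130), -1) = Pow(21354, -1) = Rational(1, 21354)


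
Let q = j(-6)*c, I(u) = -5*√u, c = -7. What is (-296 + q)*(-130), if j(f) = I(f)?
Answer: 38480 - 4550*I*√6 ≈ 38480.0 - 11145.0*I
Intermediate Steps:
j(f) = -5*√f
q = 35*I*√6 (q = -5*I*√6*(-7) = 35*I*√6 ≈ 85.732*I)
(-296 + q)*(-130) = (-296 + 35*I*√6)*(-130) = 38480 - 4550*I*√6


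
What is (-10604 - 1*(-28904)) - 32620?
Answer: -14320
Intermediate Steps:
(-10604 - 1*(-28904)) - 32620 = (-10604 + 28904) - 32620 = 18300 - 32620 = -14320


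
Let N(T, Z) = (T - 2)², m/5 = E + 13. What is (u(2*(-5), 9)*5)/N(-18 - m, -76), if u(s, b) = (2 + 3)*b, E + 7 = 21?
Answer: 9/961 ≈ 0.0093652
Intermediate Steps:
E = 14 (E = -7 + 21 = 14)
m = 135 (m = 5*(14 + 13) = 5*27 = 135)
u(s, b) = 5*b
N(T, Z) = (-2 + T)²
(u(2*(-5), 9)*5)/N(-18 - m, -76) = ((5*9)*5)/((-2 + (-18 - 1*135))²) = (45*5)/((-2 + (-18 - 135))²) = 225/((-2 - 153)²) = 225/((-155)²) = 225/24025 = 225*(1/24025) = 9/961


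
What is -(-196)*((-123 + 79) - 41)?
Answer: -16660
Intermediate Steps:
-(-196)*((-123 + 79) - 41) = -(-196)*(-44 - 41) = -(-196)*(-85) = -1*16660 = -16660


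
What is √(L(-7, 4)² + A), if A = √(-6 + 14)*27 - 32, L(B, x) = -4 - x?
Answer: √(32 + 54*√2) ≈ 10.410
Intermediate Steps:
A = -32 + 54*√2 (A = √8*27 - 32 = (2*√2)*27 - 32 = 54*√2 - 32 = -32 + 54*√2 ≈ 44.368)
√(L(-7, 4)² + A) = √((-4 - 1*4)² + (-32 + 54*√2)) = √((-4 - 4)² + (-32 + 54*√2)) = √((-8)² + (-32 + 54*√2)) = √(64 + (-32 + 54*√2)) = √(32 + 54*√2)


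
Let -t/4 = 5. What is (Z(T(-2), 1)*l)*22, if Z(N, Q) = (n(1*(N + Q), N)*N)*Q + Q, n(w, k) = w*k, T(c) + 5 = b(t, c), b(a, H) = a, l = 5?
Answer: -1649890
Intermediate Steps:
t = -20 (t = -4*5 = -20)
T(c) = -25 (T(c) = -5 - 20 = -25)
n(w, k) = k*w
Z(N, Q) = Q + Q*N**2*(N + Q) (Z(N, Q) = ((N*(1*(N + Q)))*N)*Q + Q = ((N*(N + Q))*N)*Q + Q = (N**2*(N + Q))*Q + Q = Q*N**2*(N + Q) + Q = Q + Q*N**2*(N + Q))
(Z(T(-2), 1)*l)*22 = ((1*(1 + (-25)**2*(-25 + 1)))*5)*22 = ((1*(1 + 625*(-24)))*5)*22 = ((1*(1 - 15000))*5)*22 = ((1*(-14999))*5)*22 = -14999*5*22 = -74995*22 = -1649890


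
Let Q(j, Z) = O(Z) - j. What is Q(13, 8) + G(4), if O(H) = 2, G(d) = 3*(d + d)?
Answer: 13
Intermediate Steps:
G(d) = 6*d (G(d) = 3*(2*d) = 6*d)
Q(j, Z) = 2 - j
Q(13, 8) + G(4) = (2 - 1*13) + 6*4 = (2 - 13) + 24 = -11 + 24 = 13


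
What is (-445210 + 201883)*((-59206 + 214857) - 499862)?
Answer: 83755829997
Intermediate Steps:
(-445210 + 201883)*((-59206 + 214857) - 499862) = -243327*(155651 - 499862) = -243327*(-344211) = 83755829997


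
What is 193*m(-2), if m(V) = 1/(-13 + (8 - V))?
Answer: -193/3 ≈ -64.333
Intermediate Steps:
m(V) = 1/(-5 - V)
193*m(-2) = 193*(-1/(5 - 2)) = 193*(-1/3) = 193*(-1*⅓) = 193*(-⅓) = -193/3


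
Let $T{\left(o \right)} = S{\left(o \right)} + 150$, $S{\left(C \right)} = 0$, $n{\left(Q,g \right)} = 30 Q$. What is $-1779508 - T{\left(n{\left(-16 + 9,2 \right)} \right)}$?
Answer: $-1779658$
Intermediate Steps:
$T{\left(o \right)} = 150$ ($T{\left(o \right)} = 0 + 150 = 150$)
$-1779508 - T{\left(n{\left(-16 + 9,2 \right)} \right)} = -1779508 - 150 = -1779658$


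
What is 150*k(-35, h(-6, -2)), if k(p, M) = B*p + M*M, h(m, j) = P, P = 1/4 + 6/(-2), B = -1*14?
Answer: 597075/8 ≈ 74634.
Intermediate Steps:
B = -14
P = -11/4 (P = 1*(¼) + 6*(-½) = ¼ - 3 = -11/4 ≈ -2.7500)
h(m, j) = -11/4
k(p, M) = M² - 14*p (k(p, M) = -14*p + M*M = -14*p + M² = M² - 14*p)
150*k(-35, h(-6, -2)) = 150*((-11/4)² - 14*(-35)) = 150*(121/16 + 490) = 150*(7961/16) = 597075/8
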